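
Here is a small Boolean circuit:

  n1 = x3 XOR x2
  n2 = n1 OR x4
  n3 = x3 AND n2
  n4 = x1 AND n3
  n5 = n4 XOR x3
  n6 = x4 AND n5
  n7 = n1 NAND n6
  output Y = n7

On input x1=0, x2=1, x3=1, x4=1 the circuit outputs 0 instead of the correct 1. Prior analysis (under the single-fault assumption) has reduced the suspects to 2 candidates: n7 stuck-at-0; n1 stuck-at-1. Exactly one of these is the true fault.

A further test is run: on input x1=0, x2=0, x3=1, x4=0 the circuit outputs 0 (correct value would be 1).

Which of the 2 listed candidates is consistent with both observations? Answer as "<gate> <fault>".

n7 stuck-at-0

Evaluate each candidate on input x1=0, x2=0, x3=1, x4=0:
  n7 stuck-at-0: n1=1, n2=1, n3=1, n4=0, n5=1, n6=0, n7=0 [stuck-at-0] → 0 — matches
  n1 stuck-at-1: n1=1 [stuck-at-1], n2=1, n3=1, n4=0, n5=1, n6=0, n7=1 → 1 — eliminated
Only n7 stuck-at-0 reproduces the observed 0.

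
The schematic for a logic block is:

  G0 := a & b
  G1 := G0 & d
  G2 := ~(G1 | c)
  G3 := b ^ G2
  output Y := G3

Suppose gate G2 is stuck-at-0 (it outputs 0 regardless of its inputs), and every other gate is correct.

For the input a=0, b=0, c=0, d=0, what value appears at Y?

Propagate with G2 forced: G0=0, G1=0, G2=0 [stuck-at-0], G3=0.
So Y = 0. (Without the fault it would be 1.)

0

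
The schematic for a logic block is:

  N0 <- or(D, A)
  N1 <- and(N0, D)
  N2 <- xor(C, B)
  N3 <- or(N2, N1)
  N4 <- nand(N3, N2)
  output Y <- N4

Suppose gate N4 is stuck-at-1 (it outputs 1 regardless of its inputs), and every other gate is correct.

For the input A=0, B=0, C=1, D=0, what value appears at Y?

1

Propagate with N4 forced: N0=0, N1=0, N2=1, N3=1, N4=1 [stuck-at-1].
So Y = 1. (Without the fault it would be 0.)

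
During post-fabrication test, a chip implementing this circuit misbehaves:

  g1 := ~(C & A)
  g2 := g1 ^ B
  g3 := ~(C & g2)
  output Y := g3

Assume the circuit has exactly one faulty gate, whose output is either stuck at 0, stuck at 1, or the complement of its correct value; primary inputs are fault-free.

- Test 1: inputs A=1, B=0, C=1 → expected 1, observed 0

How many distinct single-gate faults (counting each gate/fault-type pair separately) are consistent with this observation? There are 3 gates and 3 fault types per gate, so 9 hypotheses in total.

6

Fault-free: g1=0, g2=0, g3=1 → 1. Observed 0.
  g1 stuck-at-0: output 1 ✗
  g1 stuck-at-1: output 0 ✓
  g1 inverted output: output 0 ✓
  g2 stuck-at-0: output 1 ✗
  g2 stuck-at-1: output 0 ✓
  g2 inverted output: output 0 ✓
  g3 stuck-at-0: output 0 ✓
  g3 stuck-at-1: output 1 ✗
  g3 inverted output: output 0 ✓
Consistent faults: {g1 stuck-at-1, g1 inverted output, g2 stuck-at-1, g2 inverted output, g3 stuck-at-0, g3 inverted output} — 6 in all.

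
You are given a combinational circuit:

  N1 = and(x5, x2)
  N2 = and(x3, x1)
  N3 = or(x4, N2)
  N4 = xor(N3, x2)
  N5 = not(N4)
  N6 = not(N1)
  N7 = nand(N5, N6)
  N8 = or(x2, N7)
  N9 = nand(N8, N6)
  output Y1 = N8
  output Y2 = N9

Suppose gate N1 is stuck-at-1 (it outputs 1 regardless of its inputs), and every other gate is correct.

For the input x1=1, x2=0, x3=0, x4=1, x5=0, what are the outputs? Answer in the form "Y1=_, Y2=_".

Y1=1, Y2=1

Propagate with N1 forced: N1=1 [stuck-at-1], N2=0, N3=1, N4=1, N5=0, N6=0, N7=1, N8=1, N9=1.
So the outputs are Y1=1, Y2=1. (Without the fault they would be Y1=1, Y2=0.)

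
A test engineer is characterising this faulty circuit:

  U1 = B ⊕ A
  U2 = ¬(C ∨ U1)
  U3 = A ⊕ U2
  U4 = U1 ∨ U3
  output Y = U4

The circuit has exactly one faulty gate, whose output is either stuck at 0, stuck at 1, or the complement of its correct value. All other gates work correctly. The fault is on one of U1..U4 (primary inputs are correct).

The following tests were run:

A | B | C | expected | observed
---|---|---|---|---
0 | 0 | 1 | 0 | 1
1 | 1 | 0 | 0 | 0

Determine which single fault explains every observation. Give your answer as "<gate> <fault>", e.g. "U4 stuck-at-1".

U2 stuck-at-1

Fault-free values for test 1 (A=0, B=0, C=1): U1=0, U2=0, U3=0, U4=0, giving Y=0. Observed 1.
Test 1: faults giving observed 1 are {U1 stuck-at-1, U1 inverted output, U2 stuck-at-1, U2 inverted output, U3 stuck-at-1, U3 inverted output, U4 stuck-at-1, U4 inverted output}.
Test 2 (A=1, B=1, C=0): fault-free U1=0, U2=1, U3=0, U4=0 → 0; observed 0. Eliminates U1 stuck-at-1, U1 inverted output, U2 inverted output, U3 stuck-at-1, U3 inverted output, U4 stuck-at-1, U4 inverted output.
Only U2 stuck-at-1 is consistent with every test.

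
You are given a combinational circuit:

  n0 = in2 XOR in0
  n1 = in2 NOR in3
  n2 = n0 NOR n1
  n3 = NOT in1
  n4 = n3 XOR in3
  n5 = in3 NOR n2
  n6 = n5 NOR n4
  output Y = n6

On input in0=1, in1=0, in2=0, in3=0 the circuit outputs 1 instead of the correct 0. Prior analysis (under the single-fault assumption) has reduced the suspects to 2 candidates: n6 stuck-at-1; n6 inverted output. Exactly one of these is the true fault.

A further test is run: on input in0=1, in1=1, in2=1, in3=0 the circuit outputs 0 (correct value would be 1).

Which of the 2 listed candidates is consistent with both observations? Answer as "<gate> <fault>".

Evaluate each candidate on input in0=1, in1=1, in2=1, in3=0:
  n6 stuck-at-1: n0=0, n1=0, n2=1, n3=0, n4=0, n5=0, n6=1 [stuck-at-1] → 1 — eliminated
  n6 inverted output: n0=0, n1=0, n2=1, n3=0, n4=0, n5=0, n6=0 [inverted output] → 0 — matches
Only n6 inverted output reproduces the observed 0.

n6 inverted output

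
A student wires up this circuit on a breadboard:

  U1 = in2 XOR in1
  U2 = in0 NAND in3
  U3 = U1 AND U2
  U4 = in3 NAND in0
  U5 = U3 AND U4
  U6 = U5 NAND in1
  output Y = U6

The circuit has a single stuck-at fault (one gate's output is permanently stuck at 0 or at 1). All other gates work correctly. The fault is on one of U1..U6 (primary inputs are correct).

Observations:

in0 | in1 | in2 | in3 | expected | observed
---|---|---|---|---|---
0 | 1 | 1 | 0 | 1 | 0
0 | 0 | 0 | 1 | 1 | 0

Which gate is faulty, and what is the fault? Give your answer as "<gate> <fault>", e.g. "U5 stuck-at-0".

U6 stuck-at-0

Fault-free values for test 1 (in0=0, in1=1, in2=1, in3=0): U1=0, U2=1, U3=0, U4=1, U5=0, U6=1, giving Y=1. Observed 0.
Test 1: faults giving observed 0 are {U1 stuck-at-1, U3 stuck-at-1, U5 stuck-at-1, U6 stuck-at-0}.
Test 2 (in0=0, in1=0, in2=0, in3=1): fault-free U1=0, U2=1, U3=0, U4=1, U5=0, U6=1 → 1; observed 0. Eliminates U1 stuck-at-1, U3 stuck-at-1, U5 stuck-at-1.
Only U6 stuck-at-0 is consistent with every test.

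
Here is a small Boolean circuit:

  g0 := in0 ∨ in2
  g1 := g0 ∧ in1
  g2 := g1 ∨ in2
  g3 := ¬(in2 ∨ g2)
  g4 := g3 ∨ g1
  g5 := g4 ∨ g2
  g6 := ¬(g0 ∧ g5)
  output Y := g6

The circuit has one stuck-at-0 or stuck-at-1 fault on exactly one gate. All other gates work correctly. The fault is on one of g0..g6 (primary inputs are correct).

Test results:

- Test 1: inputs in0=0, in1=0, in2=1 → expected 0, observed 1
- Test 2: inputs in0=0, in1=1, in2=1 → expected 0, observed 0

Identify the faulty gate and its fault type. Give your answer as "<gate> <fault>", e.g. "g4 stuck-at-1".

g2 stuck-at-0

Fault-free values for test 1 (in0=0, in1=0, in2=1): g0=1, g1=0, g2=1, g3=0, g4=0, g5=1, g6=0, giving Y=0. Observed 1.
Test 1: faults giving observed 1 are {g0 stuck-at-0, g2 stuck-at-0, g5 stuck-at-0, g6 stuck-at-1}.
Test 2 (in0=0, in1=1, in2=1): fault-free g0=1, g1=1, g2=1, g3=0, g4=1, g5=1, g6=0 → 0; observed 0. Eliminates g0 stuck-at-0, g5 stuck-at-0, g6 stuck-at-1.
Only g2 stuck-at-0 is consistent with every test.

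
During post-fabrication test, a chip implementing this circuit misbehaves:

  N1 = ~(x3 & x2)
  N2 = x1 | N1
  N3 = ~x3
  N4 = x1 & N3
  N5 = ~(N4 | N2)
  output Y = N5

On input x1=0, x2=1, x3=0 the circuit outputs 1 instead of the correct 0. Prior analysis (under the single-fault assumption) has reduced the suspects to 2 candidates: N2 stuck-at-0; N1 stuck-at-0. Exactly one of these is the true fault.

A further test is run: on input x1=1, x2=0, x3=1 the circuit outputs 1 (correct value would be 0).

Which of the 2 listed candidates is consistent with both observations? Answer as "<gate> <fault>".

N2 stuck-at-0

Evaluate each candidate on input x1=1, x2=0, x3=1:
  N2 stuck-at-0: N1=1, N2=0 [stuck-at-0], N3=0, N4=0, N5=1 → 1 — matches
  N1 stuck-at-0: N1=0 [stuck-at-0], N2=1, N3=0, N4=0, N5=0 → 0 — eliminated
Only N2 stuck-at-0 reproduces the observed 1.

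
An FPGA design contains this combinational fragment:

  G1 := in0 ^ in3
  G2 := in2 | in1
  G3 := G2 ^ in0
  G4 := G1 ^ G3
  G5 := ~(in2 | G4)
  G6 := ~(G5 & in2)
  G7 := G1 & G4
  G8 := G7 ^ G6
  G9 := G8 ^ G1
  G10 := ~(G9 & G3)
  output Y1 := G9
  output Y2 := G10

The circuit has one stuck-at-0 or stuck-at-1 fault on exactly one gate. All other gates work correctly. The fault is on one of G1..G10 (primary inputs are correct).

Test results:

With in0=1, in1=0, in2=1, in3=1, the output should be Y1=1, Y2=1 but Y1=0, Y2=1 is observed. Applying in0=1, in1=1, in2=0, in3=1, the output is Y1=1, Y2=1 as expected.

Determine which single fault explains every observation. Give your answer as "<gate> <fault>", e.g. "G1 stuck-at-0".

Fault-free values for test 1 (in0=1, in1=0, in2=1, in3=1): G1=0, G2=1, G3=0, G4=0, G5=0, G6=1, G7=0, G8=1, G9=1, G10=1, giving Y1=1, Y2=1. Observed Y1=0, Y2=1.
Test 1: faults giving observed Y1=0, Y2=1 are {G5 stuck-at-1, G6 stuck-at-0, G7 stuck-at-1, G8 stuck-at-0, G9 stuck-at-0}.
Test 2 (in0=1, in1=1, in2=0, in3=1): fault-free G1=0, G2=1, G3=0, G4=0, G5=1, G6=1, G7=0, G8=1, G9=1, G10=1 → Y1=1, Y2=1; observed Y1=1, Y2=1. Eliminates G6 stuck-at-0, G7 stuck-at-1, G8 stuck-at-0, G9 stuck-at-0.
Only G5 stuck-at-1 is consistent with every test.

G5 stuck-at-1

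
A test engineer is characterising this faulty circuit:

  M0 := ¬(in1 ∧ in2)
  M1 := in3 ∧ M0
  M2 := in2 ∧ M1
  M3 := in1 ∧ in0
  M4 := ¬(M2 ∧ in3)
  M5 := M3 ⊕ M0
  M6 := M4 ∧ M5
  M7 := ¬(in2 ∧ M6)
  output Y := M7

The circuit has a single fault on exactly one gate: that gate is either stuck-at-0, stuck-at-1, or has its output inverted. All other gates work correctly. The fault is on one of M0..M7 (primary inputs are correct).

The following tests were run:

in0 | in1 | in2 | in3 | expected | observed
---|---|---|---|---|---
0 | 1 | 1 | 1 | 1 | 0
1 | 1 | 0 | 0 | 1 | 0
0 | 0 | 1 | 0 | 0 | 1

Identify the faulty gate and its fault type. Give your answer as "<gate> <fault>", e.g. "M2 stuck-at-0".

M7 inverted output

Fault-free values for test 1 (in0=0, in1=1, in2=1, in3=1): M0=0, M1=0, M2=0, M3=0, M4=1, M5=0, M6=0, M7=1, giving Y=1. Observed 0.
Test 1: faults giving observed 0 are {M3 stuck-at-1, M3 inverted output, M5 stuck-at-1, M5 inverted output, M6 stuck-at-1, M6 inverted output, M7 stuck-at-0, M7 inverted output}.
Test 2 (in0=1, in1=1, in2=0, in3=0): fault-free M0=1, M1=0, M2=0, M3=1, M4=1, M5=0, M6=0, M7=1 → 1; observed 0. Eliminates M3 stuck-at-1, M3 inverted output, M5 stuck-at-1, M5 inverted output, M6 stuck-at-1, M6 inverted output.
Test 3 (in0=0, in1=0, in2=1, in3=0): fault-free M0=1, M1=0, M2=0, M3=0, M4=1, M5=1, M6=1, M7=0 → 0; observed 1. Eliminates M7 stuck-at-0.
Only M7 inverted output is consistent with every test.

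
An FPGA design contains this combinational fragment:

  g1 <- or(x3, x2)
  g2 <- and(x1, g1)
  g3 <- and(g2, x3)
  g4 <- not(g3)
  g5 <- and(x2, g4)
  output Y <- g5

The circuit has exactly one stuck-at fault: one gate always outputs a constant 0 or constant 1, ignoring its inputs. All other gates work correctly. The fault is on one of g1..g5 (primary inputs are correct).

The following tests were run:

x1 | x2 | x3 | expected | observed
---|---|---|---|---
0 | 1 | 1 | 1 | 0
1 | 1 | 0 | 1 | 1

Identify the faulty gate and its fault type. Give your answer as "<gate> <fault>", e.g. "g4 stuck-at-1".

g2 stuck-at-1

Fault-free values for test 1 (x1=0, x2=1, x3=1): g1=1, g2=0, g3=0, g4=1, g5=1, giving Y=1. Observed 0.
Test 1: faults giving observed 0 are {g2 stuck-at-1, g3 stuck-at-1, g4 stuck-at-0, g5 stuck-at-0}.
Test 2 (x1=1, x2=1, x3=0): fault-free g1=1, g2=1, g3=0, g4=1, g5=1 → 1; observed 1. Eliminates g3 stuck-at-1, g4 stuck-at-0, g5 stuck-at-0.
Only g2 stuck-at-1 is consistent with every test.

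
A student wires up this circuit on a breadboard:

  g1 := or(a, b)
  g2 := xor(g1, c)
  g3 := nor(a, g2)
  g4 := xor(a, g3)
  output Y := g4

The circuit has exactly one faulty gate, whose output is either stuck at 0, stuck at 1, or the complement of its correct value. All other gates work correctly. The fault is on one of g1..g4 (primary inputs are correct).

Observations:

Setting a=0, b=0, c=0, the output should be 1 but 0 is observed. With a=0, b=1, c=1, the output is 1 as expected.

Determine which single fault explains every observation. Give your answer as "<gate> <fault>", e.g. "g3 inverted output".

Fault-free values for test 1 (a=0, b=0, c=0): g1=0, g2=0, g3=1, g4=1, giving Y=1. Observed 0.
Test 1: faults giving observed 0 are {g1 stuck-at-1, g1 inverted output, g2 stuck-at-1, g2 inverted output, g3 stuck-at-0, g3 inverted output, g4 stuck-at-0, g4 inverted output}.
Test 2 (a=0, b=1, c=1): fault-free g1=1, g2=0, g3=1, g4=1 → 1; observed 1. Eliminates g1 inverted output, g2 stuck-at-1, g2 inverted output, g3 stuck-at-0, g3 inverted output, g4 stuck-at-0, g4 inverted output.
Only g1 stuck-at-1 is consistent with every test.

g1 stuck-at-1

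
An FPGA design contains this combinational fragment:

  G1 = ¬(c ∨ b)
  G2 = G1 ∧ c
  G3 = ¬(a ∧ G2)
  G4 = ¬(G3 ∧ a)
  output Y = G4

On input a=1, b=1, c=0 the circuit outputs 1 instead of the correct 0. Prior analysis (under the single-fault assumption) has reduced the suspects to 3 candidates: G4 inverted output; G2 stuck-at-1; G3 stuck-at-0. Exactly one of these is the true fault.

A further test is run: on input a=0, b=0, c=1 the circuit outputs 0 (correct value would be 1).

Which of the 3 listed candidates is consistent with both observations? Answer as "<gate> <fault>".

G4 inverted output

Evaluate each candidate on input a=0, b=0, c=1:
  G4 inverted output: G1=0, G2=0, G3=1, G4=0 [inverted output] → 0 — matches
  G2 stuck-at-1: G1=0, G2=1 [stuck-at-1], G3=1, G4=1 → 1 — eliminated
  G3 stuck-at-0: G1=0, G2=0, G3=0 [stuck-at-0], G4=1 → 1 — eliminated
Only G4 inverted output reproduces the observed 0.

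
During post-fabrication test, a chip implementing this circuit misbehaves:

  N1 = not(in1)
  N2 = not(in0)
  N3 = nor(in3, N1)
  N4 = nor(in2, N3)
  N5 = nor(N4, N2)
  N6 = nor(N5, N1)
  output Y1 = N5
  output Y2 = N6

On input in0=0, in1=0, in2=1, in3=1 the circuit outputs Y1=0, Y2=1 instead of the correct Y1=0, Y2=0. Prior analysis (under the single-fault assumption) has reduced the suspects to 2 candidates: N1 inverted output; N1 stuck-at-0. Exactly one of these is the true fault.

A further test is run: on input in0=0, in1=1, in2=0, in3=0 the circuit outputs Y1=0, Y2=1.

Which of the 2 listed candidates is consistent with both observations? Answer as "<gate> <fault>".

Evaluate each candidate on input in0=0, in1=1, in2=0, in3=0:
  N1 inverted output: N1=1 [inverted output], N2=1, N3=0, N4=1, N5=0, N6=0 → Y1=0, Y2=0 — eliminated
  N1 stuck-at-0: N1=0 [stuck-at-0], N2=1, N3=1, N4=0, N5=0, N6=1 → Y1=0, Y2=1 — matches
Only N1 stuck-at-0 reproduces the observed Y1=0, Y2=1.

N1 stuck-at-0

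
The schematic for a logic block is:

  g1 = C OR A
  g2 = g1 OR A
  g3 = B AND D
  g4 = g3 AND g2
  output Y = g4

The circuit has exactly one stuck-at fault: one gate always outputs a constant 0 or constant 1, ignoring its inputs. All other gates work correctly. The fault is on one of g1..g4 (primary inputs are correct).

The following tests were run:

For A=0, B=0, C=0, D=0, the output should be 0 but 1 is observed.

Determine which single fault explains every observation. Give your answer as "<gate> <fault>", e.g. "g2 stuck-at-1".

g4 stuck-at-1

Fault-free values for test 1 (A=0, B=0, C=0, D=0): g1=0, g2=0, g3=0, g4=0, giving Y=0. Observed 1.
Test 1: faults giving observed 1 are {g4 stuck-at-1}.
Only g4 stuck-at-1 is consistent with every test.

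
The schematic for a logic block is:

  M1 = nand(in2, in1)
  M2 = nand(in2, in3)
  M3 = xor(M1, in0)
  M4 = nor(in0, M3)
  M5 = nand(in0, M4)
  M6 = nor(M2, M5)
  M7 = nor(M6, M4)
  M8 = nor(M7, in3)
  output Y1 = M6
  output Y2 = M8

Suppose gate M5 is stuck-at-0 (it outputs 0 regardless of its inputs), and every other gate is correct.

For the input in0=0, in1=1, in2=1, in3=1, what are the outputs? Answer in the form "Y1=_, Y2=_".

Propagate with M5 forced: M1=0, M2=0, M3=0, M4=1, M5=0 [stuck-at-0], M6=1, M7=0, M8=0.
So the outputs are Y1=1, Y2=0. (Without the fault they would be Y1=0, Y2=0.)

Y1=1, Y2=0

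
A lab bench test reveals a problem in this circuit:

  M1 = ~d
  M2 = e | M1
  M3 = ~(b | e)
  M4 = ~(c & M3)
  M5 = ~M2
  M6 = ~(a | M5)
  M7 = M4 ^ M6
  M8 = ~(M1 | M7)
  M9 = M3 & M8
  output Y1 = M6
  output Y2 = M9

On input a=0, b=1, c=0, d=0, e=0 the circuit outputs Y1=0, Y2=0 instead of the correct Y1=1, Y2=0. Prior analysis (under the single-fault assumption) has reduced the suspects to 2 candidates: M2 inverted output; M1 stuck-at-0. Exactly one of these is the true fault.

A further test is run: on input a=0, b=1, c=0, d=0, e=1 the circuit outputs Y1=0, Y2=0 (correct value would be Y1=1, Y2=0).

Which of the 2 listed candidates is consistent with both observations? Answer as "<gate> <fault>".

Evaluate each candidate on input a=0, b=1, c=0, d=0, e=1:
  M2 inverted output: M1=1, M2=0 [inverted output], M3=0, M4=1, M5=1, M6=0, M7=1, M8=0, M9=0 → Y1=0, Y2=0 — matches
  M1 stuck-at-0: M1=0 [stuck-at-0], M2=1, M3=0, M4=1, M5=0, M6=1, M7=0, M8=1, M9=0 → Y1=1, Y2=0 — eliminated
Only M2 inverted output reproduces the observed Y1=0, Y2=0.

M2 inverted output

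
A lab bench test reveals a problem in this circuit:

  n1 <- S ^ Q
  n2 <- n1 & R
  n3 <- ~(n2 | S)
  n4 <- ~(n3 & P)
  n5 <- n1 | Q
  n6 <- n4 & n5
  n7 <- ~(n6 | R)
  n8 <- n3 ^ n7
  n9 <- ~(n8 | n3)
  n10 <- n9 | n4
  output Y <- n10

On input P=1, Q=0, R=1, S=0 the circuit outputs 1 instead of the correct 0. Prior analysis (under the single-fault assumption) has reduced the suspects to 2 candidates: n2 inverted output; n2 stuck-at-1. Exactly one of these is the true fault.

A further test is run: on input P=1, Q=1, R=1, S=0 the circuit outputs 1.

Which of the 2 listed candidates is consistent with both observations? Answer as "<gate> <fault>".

n2 stuck-at-1

Evaluate each candidate on input P=1, Q=1, R=1, S=0:
  n2 inverted output: n1=1, n2=0 [inverted output], n3=1, n4=0, n5=1, n6=0, n7=0, n8=1, n9=0, n10=0 → 0 — eliminated
  n2 stuck-at-1: n1=1, n2=1 [stuck-at-1], n3=0, n4=1, n5=1, n6=1, n7=0, n8=0, n9=1, n10=1 → 1 — matches
Only n2 stuck-at-1 reproduces the observed 1.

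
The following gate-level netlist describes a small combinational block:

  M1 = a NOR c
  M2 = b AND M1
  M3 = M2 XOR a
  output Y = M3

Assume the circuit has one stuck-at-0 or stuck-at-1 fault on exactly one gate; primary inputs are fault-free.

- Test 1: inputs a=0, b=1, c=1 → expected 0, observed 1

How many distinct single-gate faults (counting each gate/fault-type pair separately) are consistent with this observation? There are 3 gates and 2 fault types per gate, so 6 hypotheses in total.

Fault-free: M1=0, M2=0, M3=0 → 0. Observed 1.
  M1 stuck-at-0: output 0 ✗
  M1 stuck-at-1: output 1 ✓
  M2 stuck-at-0: output 0 ✗
  M2 stuck-at-1: output 1 ✓
  M3 stuck-at-0: output 0 ✗
  M3 stuck-at-1: output 1 ✓
Consistent faults: {M1 stuck-at-1, M2 stuck-at-1, M3 stuck-at-1} — 3 in all.

3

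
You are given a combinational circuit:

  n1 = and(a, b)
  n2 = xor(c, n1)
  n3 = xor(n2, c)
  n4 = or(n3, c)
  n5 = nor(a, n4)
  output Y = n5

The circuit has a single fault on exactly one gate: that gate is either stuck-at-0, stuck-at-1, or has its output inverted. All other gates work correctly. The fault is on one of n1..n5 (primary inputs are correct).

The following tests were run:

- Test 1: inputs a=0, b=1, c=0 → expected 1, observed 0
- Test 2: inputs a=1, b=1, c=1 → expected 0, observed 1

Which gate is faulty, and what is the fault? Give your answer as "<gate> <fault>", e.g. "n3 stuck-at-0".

n5 inverted output

Fault-free values for test 1 (a=0, b=1, c=0): n1=0, n2=0, n3=0, n4=0, n5=1, giving Y=1. Observed 0.
Test 1: faults giving observed 0 are {n1 stuck-at-1, n1 inverted output, n2 stuck-at-1, n2 inverted output, n3 stuck-at-1, n3 inverted output, n4 stuck-at-1, n4 inverted output, n5 stuck-at-0, n5 inverted output}.
Test 2 (a=1, b=1, c=1): fault-free n1=1, n2=0, n3=1, n4=1, n5=0 → 0; observed 1. Eliminates n1 stuck-at-1, n1 inverted output, n2 stuck-at-1, n2 inverted output, n3 stuck-at-1, n3 inverted output, n4 stuck-at-1, n4 inverted output, n5 stuck-at-0.
Only n5 inverted output is consistent with every test.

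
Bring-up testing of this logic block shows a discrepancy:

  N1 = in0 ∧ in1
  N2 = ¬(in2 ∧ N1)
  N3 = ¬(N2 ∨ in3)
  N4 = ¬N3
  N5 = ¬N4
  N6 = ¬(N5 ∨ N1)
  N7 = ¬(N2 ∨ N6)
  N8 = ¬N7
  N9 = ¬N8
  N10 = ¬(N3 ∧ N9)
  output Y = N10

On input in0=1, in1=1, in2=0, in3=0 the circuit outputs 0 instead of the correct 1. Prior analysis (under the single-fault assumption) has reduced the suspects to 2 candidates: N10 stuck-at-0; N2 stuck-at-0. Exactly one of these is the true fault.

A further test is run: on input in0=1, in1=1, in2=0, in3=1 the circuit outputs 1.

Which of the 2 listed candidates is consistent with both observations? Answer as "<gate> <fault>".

N2 stuck-at-0

Evaluate each candidate on input in0=1, in1=1, in2=0, in3=1:
  N10 stuck-at-0: N1=1, N2=1, N3=0, N4=1, N5=0, N6=0, N7=0, N8=1, N9=0, N10=0 [stuck-at-0] → 0 — eliminated
  N2 stuck-at-0: N1=1, N2=0 [stuck-at-0], N3=0, N4=1, N5=0, N6=0, N7=1, N8=0, N9=1, N10=1 → 1 — matches
Only N2 stuck-at-0 reproduces the observed 1.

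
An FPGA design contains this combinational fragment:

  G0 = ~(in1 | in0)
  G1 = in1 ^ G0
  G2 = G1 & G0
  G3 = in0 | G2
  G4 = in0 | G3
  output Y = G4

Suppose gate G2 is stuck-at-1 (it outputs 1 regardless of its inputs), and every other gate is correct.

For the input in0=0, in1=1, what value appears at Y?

1

Propagate with G2 forced: G0=0, G1=1, G2=1 [stuck-at-1], G3=1, G4=1.
So Y = 1. (Without the fault it would be 0.)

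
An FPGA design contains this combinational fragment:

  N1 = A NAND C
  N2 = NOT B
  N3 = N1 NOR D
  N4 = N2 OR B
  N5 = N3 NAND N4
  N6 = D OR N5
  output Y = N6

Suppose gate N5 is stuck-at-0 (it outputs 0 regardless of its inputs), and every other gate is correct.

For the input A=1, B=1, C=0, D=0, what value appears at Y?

Propagate with N5 forced: N1=1, N2=0, N3=0, N4=1, N5=0 [stuck-at-0], N6=0.
So Y = 0. (Without the fault it would be 1.)

0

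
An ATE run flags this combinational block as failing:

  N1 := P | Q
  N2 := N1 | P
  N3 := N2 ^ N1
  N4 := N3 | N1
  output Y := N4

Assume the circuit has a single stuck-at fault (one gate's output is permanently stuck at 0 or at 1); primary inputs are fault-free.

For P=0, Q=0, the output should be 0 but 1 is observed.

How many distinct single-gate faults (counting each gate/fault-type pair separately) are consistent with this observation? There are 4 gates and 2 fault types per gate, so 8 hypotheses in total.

4

Fault-free: N1=0, N2=0, N3=0, N4=0 → 0. Observed 1.
  N1 stuck-at-0: output 0 ✗
  N1 stuck-at-1: output 1 ✓
  N2 stuck-at-0: output 0 ✗
  N2 stuck-at-1: output 1 ✓
  N3 stuck-at-0: output 0 ✗
  N3 stuck-at-1: output 1 ✓
  N4 stuck-at-0: output 0 ✗
  N4 stuck-at-1: output 1 ✓
Consistent faults: {N1 stuck-at-1, N2 stuck-at-1, N3 stuck-at-1, N4 stuck-at-1} — 4 in all.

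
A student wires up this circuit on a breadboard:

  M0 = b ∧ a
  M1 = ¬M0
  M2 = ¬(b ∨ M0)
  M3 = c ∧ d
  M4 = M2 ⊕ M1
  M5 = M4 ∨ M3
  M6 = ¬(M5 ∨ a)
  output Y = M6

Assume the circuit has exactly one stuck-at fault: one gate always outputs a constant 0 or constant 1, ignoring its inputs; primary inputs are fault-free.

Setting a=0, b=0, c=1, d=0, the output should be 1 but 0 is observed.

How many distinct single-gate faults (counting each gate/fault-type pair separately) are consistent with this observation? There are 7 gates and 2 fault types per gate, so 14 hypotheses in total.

6

Fault-free: M0=0, M1=1, M2=1, M3=0, M4=0, M5=0, M6=1 → 1. Observed 0.
  M0 stuck-at-0: output 1 ✗
  M0 stuck-at-1: output 1 ✗
  M1 stuck-at-0: output 0 ✓
  M1 stuck-at-1: output 1 ✗
  M2 stuck-at-0: output 0 ✓
  M2 stuck-at-1: output 1 ✗
  M3 stuck-at-0: output 1 ✗
  M3 stuck-at-1: output 0 ✓
  M4 stuck-at-0: output 1 ✗
  M4 stuck-at-1: output 0 ✓
  M5 stuck-at-0: output 1 ✗
  M5 stuck-at-1: output 0 ✓
  M6 stuck-at-0: output 0 ✓
  M6 stuck-at-1: output 1 ✗
Consistent faults: {M1 stuck-at-0, M2 stuck-at-0, M3 stuck-at-1, M4 stuck-at-1, M5 stuck-at-1, M6 stuck-at-0} — 6 in all.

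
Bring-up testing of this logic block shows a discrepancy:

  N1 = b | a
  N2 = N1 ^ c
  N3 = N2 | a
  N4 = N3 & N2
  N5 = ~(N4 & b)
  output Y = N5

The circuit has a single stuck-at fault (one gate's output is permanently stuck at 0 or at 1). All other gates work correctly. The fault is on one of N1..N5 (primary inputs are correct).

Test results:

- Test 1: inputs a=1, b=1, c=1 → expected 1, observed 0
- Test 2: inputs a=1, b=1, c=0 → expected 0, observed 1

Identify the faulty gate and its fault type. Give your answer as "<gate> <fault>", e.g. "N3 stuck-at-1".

Fault-free values for test 1 (a=1, b=1, c=1): N1=1, N2=0, N3=1, N4=0, N5=1, giving Y=1. Observed 0.
Test 1: faults giving observed 0 are {N1 stuck-at-0, N2 stuck-at-1, N4 stuck-at-1, N5 stuck-at-0}.
Test 2 (a=1, b=1, c=0): fault-free N1=1, N2=1, N3=1, N4=1, N5=0 → 0; observed 1. Eliminates N2 stuck-at-1, N4 stuck-at-1, N5 stuck-at-0.
Only N1 stuck-at-0 is consistent with every test.

N1 stuck-at-0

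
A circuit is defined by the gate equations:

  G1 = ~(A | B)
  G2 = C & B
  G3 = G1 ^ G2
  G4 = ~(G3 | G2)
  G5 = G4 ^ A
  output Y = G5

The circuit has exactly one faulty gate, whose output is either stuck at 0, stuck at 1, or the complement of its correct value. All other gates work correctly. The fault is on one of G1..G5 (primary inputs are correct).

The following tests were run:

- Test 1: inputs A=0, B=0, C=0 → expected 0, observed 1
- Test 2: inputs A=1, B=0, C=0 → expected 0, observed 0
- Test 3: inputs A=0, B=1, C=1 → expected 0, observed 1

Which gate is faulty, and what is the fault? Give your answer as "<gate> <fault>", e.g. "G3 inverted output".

G4 stuck-at-1

Fault-free values for test 1 (A=0, B=0, C=0): G1=1, G2=0, G3=1, G4=0, G5=0, giving Y=0. Observed 1.
Test 1: faults giving observed 1 are {G1 stuck-at-0, G1 inverted output, G3 stuck-at-0, G3 inverted output, G4 stuck-at-1, G4 inverted output, G5 stuck-at-1, G5 inverted output}.
Test 2 (A=1, B=0, C=0): fault-free G1=0, G2=0, G3=0, G4=1, G5=0 → 0; observed 0. Eliminates G1 inverted output, G3 inverted output, G4 inverted output, G5 stuck-at-1, G5 inverted output.
Test 3 (A=0, B=1, C=1): fault-free G1=0, G2=1, G3=1, G4=0, G5=0 → 0; observed 1. Eliminates G1 stuck-at-0, G3 stuck-at-0.
Only G4 stuck-at-1 is consistent with every test.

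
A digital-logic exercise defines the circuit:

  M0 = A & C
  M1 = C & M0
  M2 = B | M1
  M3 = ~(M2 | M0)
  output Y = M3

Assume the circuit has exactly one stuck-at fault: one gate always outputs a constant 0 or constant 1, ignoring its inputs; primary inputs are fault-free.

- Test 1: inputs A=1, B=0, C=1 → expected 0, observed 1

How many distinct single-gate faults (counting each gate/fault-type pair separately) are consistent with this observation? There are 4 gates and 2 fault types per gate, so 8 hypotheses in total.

Fault-free: M0=1, M1=1, M2=1, M3=0 → 0. Observed 1.
  M0 stuck-at-0: output 1 ✓
  M0 stuck-at-1: output 0 ✗
  M1 stuck-at-0: output 0 ✗
  M1 stuck-at-1: output 0 ✗
  M2 stuck-at-0: output 0 ✗
  M2 stuck-at-1: output 0 ✗
  M3 stuck-at-0: output 0 ✗
  M3 stuck-at-1: output 1 ✓
Consistent faults: {M0 stuck-at-0, M3 stuck-at-1} — 2 in all.

2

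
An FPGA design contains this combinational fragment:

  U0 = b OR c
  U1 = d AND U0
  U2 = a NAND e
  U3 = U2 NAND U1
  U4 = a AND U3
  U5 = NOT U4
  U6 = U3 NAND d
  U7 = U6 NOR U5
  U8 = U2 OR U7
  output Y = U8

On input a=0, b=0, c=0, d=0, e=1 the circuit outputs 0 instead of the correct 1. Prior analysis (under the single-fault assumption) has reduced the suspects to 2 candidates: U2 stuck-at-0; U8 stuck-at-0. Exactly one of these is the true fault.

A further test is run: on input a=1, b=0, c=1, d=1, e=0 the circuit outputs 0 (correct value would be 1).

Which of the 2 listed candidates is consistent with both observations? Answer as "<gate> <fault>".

U8 stuck-at-0

Evaluate each candidate on input a=1, b=0, c=1, d=1, e=0:
  U2 stuck-at-0: U0=1, U1=1, U2=0 [stuck-at-0], U3=1, U4=1, U5=0, U6=0, U7=1, U8=1 → 1 — eliminated
  U8 stuck-at-0: U0=1, U1=1, U2=1, U3=0, U4=0, U5=1, U6=1, U7=0, U8=0 [stuck-at-0] → 0 — matches
Only U8 stuck-at-0 reproduces the observed 0.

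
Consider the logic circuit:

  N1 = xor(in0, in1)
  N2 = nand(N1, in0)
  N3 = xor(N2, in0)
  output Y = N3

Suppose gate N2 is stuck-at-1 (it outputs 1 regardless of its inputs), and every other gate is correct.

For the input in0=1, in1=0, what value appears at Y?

Propagate with N2 forced: N1=1, N2=1 [stuck-at-1], N3=0.
So Y = 0. (Without the fault it would be 1.)

0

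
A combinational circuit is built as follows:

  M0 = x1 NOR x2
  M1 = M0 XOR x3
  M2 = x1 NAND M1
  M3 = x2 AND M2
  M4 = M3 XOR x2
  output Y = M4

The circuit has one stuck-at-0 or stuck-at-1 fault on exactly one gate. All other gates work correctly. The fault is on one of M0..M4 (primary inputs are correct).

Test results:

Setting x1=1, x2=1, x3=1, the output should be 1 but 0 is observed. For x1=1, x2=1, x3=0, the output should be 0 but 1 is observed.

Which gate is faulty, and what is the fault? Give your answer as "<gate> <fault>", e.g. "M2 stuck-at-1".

Fault-free values for test 1 (x1=1, x2=1, x3=1): M0=0, M1=1, M2=0, M3=0, M4=1, giving Y=1. Observed 0.
Test 1: faults giving observed 0 are {M0 stuck-at-1, M1 stuck-at-0, M2 stuck-at-1, M3 stuck-at-1, M4 stuck-at-0}.
Test 2 (x1=1, x2=1, x3=0): fault-free M0=0, M1=0, M2=1, M3=1, M4=0 → 0; observed 1. Eliminates M1 stuck-at-0, M2 stuck-at-1, M3 stuck-at-1, M4 stuck-at-0.
Only M0 stuck-at-1 is consistent with every test.

M0 stuck-at-1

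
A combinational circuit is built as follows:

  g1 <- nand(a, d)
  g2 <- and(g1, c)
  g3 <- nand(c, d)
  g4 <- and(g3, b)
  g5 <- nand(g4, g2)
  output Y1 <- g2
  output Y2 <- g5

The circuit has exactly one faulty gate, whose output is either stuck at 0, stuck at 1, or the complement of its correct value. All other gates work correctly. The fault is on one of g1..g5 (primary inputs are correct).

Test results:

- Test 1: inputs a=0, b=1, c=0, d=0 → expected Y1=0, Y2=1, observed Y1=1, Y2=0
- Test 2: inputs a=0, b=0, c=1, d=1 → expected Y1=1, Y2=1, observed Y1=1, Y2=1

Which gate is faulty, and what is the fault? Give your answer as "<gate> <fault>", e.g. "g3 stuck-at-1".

Fault-free values for test 1 (a=0, b=1, c=0, d=0): g1=1, g2=0, g3=1, g4=1, g5=1, giving Y1=0, Y2=1. Observed Y1=1, Y2=0.
Test 1: faults giving observed Y1=1, Y2=0 are {g2 stuck-at-1, g2 inverted output}.
Test 2 (a=0, b=0, c=1, d=1): fault-free g1=1, g2=1, g3=0, g4=0, g5=1 → Y1=1, Y2=1; observed Y1=1, Y2=1. Eliminates g2 inverted output.
Only g2 stuck-at-1 is consistent with every test.

g2 stuck-at-1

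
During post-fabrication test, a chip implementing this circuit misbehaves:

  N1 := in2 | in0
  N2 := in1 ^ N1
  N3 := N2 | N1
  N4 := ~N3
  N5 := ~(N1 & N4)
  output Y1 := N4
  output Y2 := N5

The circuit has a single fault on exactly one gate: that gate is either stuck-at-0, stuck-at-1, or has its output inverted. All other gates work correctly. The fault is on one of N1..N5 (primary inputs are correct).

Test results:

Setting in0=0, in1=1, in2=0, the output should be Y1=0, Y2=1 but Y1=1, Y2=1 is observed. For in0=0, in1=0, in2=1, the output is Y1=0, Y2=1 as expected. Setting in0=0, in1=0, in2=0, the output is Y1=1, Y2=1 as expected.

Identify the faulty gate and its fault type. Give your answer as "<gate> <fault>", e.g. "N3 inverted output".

N2 stuck-at-0

Fault-free values for test 1 (in0=0, in1=1, in2=0): N1=0, N2=1, N3=1, N4=0, N5=1, giving Y1=0, Y2=1. Observed Y1=1, Y2=1.
Test 1: faults giving observed Y1=1, Y2=1 are {N2 stuck-at-0, N2 inverted output, N3 stuck-at-0, N3 inverted output, N4 stuck-at-1, N4 inverted output}.
Test 2 (in0=0, in1=0, in2=1): fault-free N1=1, N2=1, N3=1, N4=0, N5=1 → Y1=0, Y2=1; observed Y1=0, Y2=1. Eliminates N3 stuck-at-0, N3 inverted output, N4 stuck-at-1, N4 inverted output.
Test 3 (in0=0, in1=0, in2=0): fault-free N1=0, N2=0, N3=0, N4=1, N5=1 → Y1=1, Y2=1; observed Y1=1, Y2=1. Eliminates N2 inverted output.
Only N2 stuck-at-0 is consistent with every test.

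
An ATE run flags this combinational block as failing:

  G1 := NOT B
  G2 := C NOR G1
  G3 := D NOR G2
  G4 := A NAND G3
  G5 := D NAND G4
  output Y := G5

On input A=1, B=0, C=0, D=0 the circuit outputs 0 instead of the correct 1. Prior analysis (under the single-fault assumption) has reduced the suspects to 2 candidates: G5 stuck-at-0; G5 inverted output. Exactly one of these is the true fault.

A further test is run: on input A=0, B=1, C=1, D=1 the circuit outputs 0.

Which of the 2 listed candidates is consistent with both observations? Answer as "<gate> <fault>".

G5 stuck-at-0

Evaluate each candidate on input A=0, B=1, C=1, D=1:
  G5 stuck-at-0: G1=0, G2=0, G3=0, G4=1, G5=0 [stuck-at-0] → 0 — matches
  G5 inverted output: G1=0, G2=0, G3=0, G4=1, G5=1 [inverted output] → 1 — eliminated
Only G5 stuck-at-0 reproduces the observed 0.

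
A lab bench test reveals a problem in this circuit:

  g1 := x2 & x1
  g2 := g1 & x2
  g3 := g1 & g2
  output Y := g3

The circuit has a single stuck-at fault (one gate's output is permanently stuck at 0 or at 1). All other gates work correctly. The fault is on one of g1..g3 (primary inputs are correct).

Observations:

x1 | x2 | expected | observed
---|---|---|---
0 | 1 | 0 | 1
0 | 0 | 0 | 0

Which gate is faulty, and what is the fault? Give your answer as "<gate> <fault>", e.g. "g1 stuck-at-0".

g1 stuck-at-1

Fault-free values for test 1 (x1=0, x2=1): g1=0, g2=0, g3=0, giving Y=0. Observed 1.
Test 1: faults giving observed 1 are {g1 stuck-at-1, g3 stuck-at-1}.
Test 2 (x1=0, x2=0): fault-free g1=0, g2=0, g3=0 → 0; observed 0. Eliminates g3 stuck-at-1.
Only g1 stuck-at-1 is consistent with every test.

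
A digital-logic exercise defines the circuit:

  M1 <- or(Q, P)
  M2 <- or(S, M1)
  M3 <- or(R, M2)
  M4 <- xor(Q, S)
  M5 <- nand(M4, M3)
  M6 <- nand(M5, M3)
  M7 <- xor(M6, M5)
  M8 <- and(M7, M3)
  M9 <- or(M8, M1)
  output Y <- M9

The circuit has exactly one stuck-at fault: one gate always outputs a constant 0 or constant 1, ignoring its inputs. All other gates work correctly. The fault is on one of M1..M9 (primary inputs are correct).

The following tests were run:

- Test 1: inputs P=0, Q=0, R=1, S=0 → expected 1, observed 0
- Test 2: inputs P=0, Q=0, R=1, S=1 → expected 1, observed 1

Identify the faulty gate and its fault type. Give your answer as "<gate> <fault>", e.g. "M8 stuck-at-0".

M6 stuck-at-1

Fault-free values for test 1 (P=0, Q=0, R=1, S=0): M1=0, M2=0, M3=1, M4=0, M5=1, M6=0, M7=1, M8=1, M9=1, giving Y=1. Observed 0.
Test 1: faults giving observed 0 are {M3 stuck-at-0, M6 stuck-at-1, M7 stuck-at-0, M8 stuck-at-0, M9 stuck-at-0}.
Test 2 (P=0, Q=0, R=1, S=1): fault-free M1=0, M2=1, M3=1, M4=1, M5=0, M6=1, M7=1, M8=1, M9=1 → 1; observed 1. Eliminates M3 stuck-at-0, M7 stuck-at-0, M8 stuck-at-0, M9 stuck-at-0.
Only M6 stuck-at-1 is consistent with every test.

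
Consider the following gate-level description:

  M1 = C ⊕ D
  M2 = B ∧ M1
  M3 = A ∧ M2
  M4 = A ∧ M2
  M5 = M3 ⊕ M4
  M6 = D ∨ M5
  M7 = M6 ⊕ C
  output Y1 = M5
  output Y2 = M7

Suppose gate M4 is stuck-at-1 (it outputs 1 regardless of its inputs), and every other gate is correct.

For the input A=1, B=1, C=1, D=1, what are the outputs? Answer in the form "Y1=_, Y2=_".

Propagate with M4 forced: M1=0, M2=0, M3=0, M4=1 [stuck-at-1], M5=1, M6=1, M7=0.
So the outputs are Y1=1, Y2=0. (Without the fault they would be Y1=0, Y2=0.)

Y1=1, Y2=0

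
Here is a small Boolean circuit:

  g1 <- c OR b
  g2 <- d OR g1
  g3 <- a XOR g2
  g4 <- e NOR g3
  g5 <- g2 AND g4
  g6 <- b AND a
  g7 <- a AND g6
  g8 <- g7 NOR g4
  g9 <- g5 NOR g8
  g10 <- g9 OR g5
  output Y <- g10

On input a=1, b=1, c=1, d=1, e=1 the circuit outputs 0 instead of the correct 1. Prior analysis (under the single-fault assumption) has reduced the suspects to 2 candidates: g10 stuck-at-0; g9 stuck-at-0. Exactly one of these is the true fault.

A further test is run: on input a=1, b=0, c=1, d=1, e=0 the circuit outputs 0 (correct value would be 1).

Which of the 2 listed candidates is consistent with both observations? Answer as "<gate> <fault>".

Evaluate each candidate on input a=1, b=0, c=1, d=1, e=0:
  g10 stuck-at-0: g1=1, g2=1, g3=0, g4=1, g5=1, g6=0, g7=0, g8=0, g9=0, g10=0 [stuck-at-0] → 0 — matches
  g9 stuck-at-0: g1=1, g2=1, g3=0, g4=1, g5=1, g6=0, g7=0, g8=0, g9=0 [stuck-at-0], g10=1 → 1 — eliminated
Only g10 stuck-at-0 reproduces the observed 0.

g10 stuck-at-0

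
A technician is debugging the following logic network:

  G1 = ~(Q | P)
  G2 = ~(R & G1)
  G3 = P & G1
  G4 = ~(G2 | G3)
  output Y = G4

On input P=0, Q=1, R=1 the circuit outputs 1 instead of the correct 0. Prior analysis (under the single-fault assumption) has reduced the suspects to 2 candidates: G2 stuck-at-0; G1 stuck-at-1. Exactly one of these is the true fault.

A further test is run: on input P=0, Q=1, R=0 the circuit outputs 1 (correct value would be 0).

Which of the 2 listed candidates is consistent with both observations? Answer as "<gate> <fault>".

G2 stuck-at-0

Evaluate each candidate on input P=0, Q=1, R=0:
  G2 stuck-at-0: G1=0, G2=0 [stuck-at-0], G3=0, G4=1 → 1 — matches
  G1 stuck-at-1: G1=1 [stuck-at-1], G2=1, G3=0, G4=0 → 0 — eliminated
Only G2 stuck-at-0 reproduces the observed 1.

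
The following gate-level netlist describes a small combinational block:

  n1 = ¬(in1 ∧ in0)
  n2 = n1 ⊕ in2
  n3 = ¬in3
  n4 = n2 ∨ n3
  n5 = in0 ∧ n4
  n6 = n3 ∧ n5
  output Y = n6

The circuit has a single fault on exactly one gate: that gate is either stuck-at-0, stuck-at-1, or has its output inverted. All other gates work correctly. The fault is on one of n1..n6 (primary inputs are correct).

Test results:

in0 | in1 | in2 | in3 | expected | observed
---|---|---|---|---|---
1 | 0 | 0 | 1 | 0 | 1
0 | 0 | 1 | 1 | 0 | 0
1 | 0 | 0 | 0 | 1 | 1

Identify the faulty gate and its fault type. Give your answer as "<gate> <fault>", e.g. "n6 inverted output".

Fault-free values for test 1 (in0=1, in1=0, in2=0, in3=1): n1=1, n2=1, n3=0, n4=1, n5=1, n6=0, giving Y=0. Observed 1.
Test 1: faults giving observed 1 are {n3 stuck-at-1, n3 inverted output, n6 stuck-at-1, n6 inverted output}.
Test 2 (in0=0, in1=0, in2=1, in3=1): fault-free n1=1, n2=0, n3=0, n4=0, n5=0, n6=0 → 0; observed 0. Eliminates n6 stuck-at-1, n6 inverted output.
Test 3 (in0=1, in1=0, in2=0, in3=0): fault-free n1=1, n2=1, n3=1, n4=1, n5=1, n6=1 → 1; observed 1. Eliminates n3 inverted output.
Only n3 stuck-at-1 is consistent with every test.

n3 stuck-at-1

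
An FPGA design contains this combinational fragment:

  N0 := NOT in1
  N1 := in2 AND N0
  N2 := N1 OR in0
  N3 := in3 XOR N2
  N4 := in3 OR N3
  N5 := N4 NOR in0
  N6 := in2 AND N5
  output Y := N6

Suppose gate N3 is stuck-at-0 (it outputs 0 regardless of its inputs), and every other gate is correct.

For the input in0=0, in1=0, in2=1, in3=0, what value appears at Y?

1

Propagate with N3 forced: N0=1, N1=1, N2=1, N3=0 [stuck-at-0], N4=0, N5=1, N6=1.
So Y = 1. (Without the fault it would be 0.)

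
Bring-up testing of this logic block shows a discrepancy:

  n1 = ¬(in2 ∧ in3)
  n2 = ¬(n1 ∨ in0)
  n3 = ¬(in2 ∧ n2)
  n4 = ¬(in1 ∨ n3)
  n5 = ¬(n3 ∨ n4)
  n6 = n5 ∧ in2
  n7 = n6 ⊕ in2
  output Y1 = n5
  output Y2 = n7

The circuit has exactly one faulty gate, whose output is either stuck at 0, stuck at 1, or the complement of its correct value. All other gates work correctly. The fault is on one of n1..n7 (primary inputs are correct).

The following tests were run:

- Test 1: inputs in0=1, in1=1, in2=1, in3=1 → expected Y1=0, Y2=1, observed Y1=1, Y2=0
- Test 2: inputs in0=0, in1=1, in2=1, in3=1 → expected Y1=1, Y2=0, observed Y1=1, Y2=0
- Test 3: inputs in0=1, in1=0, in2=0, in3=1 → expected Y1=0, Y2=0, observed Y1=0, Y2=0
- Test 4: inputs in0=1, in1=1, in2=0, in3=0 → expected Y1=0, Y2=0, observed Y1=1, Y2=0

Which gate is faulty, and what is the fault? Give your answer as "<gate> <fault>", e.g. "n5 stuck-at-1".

Fault-free values for test 1 (in0=1, in1=1, in2=1, in3=1): n1=0, n2=0, n3=1, n4=0, n5=0, n6=0, n7=1, giving Y1=0, Y2=1. Observed Y1=1, Y2=0.
Test 1: faults giving observed Y1=1, Y2=0 are {n2 stuck-at-1, n2 inverted output, n3 stuck-at-0, n3 inverted output, n5 stuck-at-1, n5 inverted output}.
Test 2 (in0=0, in1=1, in2=1, in3=1): fault-free n1=0, n2=1, n3=0, n4=0, n5=1, n6=1, n7=0 → Y1=1, Y2=0; observed Y1=1, Y2=0. Eliminates n2 inverted output, n3 inverted output, n5 inverted output.
Test 3 (in0=1, in1=0, in2=0, in3=1): fault-free n1=1, n2=0, n3=1, n4=0, n5=0, n6=0, n7=0 → Y1=0, Y2=0; observed Y1=0, Y2=0. Eliminates n5 stuck-at-1.
Test 4 (in0=1, in1=1, in2=0, in3=0): fault-free n1=1, n2=0, n3=1, n4=0, n5=0, n6=0, n7=0 → Y1=0, Y2=0; observed Y1=1, Y2=0. Eliminates n2 stuck-at-1.
Only n3 stuck-at-0 is consistent with every test.

n3 stuck-at-0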